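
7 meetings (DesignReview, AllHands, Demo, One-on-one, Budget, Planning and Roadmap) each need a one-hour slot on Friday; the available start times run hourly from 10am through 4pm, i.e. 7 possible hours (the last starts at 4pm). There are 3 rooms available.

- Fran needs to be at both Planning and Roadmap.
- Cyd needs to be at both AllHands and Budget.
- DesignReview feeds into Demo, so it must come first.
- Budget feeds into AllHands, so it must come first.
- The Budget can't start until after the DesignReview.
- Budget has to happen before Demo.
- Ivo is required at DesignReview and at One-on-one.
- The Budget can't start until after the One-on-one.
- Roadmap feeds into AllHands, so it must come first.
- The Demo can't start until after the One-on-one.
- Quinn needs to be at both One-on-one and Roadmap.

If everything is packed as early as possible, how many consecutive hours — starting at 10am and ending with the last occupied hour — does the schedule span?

4 hours

The precedence chain requires at least 3 distinct hours.
With at most 3 per hour and 7 meetings, at least 3 hours are needed.
Could 3 hours be enough, i.e. nothing placed later than 12pm? No: Demo must come after DesignReview (at 10am or later) → {11am, 12pm}; DesignReview must come before Demo (at 12pm or earlier) → {10am, 11am}; Budget must come after DesignReview (at 10am or later) → {11am, 12pm}; One-on-one must come before Budget (at 12pm or earlier) → {10am, 11am}; Demo must come after Budget (at 11am or later) → {12pm}; Budget must come before Demo (at 12pm or earlier) → {11am}; DesignReview must come before Budget (at 11am or earlier) → {10am}; One-on-one must come before Budget (at 11am or earlier) → {10am}; One-on-one can't share with DesignReview (10am) → nothing is left.
So 3 hours is not enough.
4 works (last occupied hour: 1pm): for example Budget in 12pm; One-on-one in 11am; Planning in 11am; Roadmap in 10am; Demo in 1pm; AllHands in 1pm; DesignReview in 10am.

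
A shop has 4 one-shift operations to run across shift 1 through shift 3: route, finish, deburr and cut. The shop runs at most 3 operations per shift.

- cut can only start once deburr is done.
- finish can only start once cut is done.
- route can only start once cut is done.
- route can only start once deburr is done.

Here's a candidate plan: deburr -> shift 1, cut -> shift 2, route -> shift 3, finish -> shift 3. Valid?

Yes

route can only start once deburr is done — holds.
The shop runs at most 3 operations per shift — holds.
cut can only start once deburr is done — holds.
route can only start once cut is done — holds.
finish can only start once cut is done — holds.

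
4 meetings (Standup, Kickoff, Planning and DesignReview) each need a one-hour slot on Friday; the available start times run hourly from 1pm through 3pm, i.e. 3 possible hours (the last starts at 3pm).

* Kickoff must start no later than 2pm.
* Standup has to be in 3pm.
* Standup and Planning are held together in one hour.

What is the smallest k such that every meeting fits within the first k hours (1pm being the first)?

3

Standup can't be placed before 3pm — that is hour 3 counting from 1pm — so the schedule must run through at least 3 hours.
3 works (last occupied hour: 3pm): for example Standup=3pm; DesignReview=1pm; Kickoff=1pm; Planning=3pm.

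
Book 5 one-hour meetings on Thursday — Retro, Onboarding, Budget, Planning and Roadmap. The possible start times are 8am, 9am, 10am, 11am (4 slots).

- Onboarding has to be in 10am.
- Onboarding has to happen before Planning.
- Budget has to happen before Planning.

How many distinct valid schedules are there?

Splitting on Retro: it can be 8am (12), 9am (12), 10am (12), 11am (12). Listing each branch's schedules as (Onboarding, Budget, Planning, Roadmap):
Retro=8am: (10am,8am,11am,8am) (10am,8am,11am,9am) (10am,8am,11am,10am) (10am,8am,11am,11am) (10am,9am,11am,8am) (10am,9am,11am,9am) (10am,9am,11am,10am) (10am,9am,11am,11am) (10am,10am,11am,8am) (10am,10am,11am,9am) (10am,10am,11am,10am) (10am,10am,11am,11am) — 12.
Retro=9am: (10am,8am,11am,8am) (10am,8am,11am,9am) (10am,8am,11am,10am) (10am,8am,11am,11am) (10am,9am,11am,8am) (10am,9am,11am,9am) (10am,9am,11am,10am) (10am,9am,11am,11am) (10am,10am,11am,8am) (10am,10am,11am,9am) (10am,10am,11am,10am) (10am,10am,11am,11am) — 12.
Retro=10am: (10am,8am,11am,8am) (10am,8am,11am,9am) (10am,8am,11am,10am) (10am,8am,11am,11am) (10am,9am,11am,8am) (10am,9am,11am,9am) (10am,9am,11am,10am) (10am,9am,11am,11am) (10am,10am,11am,8am) (10am,10am,11am,9am) (10am,10am,11am,10am) (10am,10am,11am,11am) — 12.
Retro=11am: (10am,8am,11am,8am) (10am,8am,11am,9am) (10am,8am,11am,10am) (10am,8am,11am,11am) (10am,9am,11am,8am) (10am,9am,11am,9am) (10am,9am,11am,10am) (10am,9am,11am,11am) (10am,10am,11am,8am) (10am,10am,11am,9am) (10am,10am,11am,10am) (10am,10am,11am,11am) — 12.
Summing: 12 + 12 + 12 + 12 = 48.

48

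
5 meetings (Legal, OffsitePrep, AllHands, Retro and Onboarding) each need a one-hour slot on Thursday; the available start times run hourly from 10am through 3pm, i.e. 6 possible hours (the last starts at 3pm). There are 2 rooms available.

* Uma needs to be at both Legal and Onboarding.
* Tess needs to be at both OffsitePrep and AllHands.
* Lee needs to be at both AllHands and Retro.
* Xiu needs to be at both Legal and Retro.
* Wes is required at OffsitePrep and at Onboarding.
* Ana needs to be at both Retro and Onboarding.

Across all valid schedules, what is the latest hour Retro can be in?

Retro at 3pm is achievable: Legal -> 10am; AllHands -> 11am; OffsitePrep -> 10am; Retro -> 3pm; Onboarding -> 11am.

3pm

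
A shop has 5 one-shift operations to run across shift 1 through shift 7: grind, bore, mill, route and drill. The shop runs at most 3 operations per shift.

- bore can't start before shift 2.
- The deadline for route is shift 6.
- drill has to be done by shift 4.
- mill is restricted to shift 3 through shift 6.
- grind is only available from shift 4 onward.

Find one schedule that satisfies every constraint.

drill -> shift 1, grind -> shift 4, mill -> shift 3, route -> shift 1, bore -> shift 2

Checking: mill=shift 3 in [shift 3,shift 6]; grind=shift 4 in [shift 4,shift 7]; drill=shift 1 in [shift 1,shift 4]; route=shift 1 in [shift 1,shift 6]; bore=shift 2 in [shift 2,shift 7]; max 2 per shift (cap 3).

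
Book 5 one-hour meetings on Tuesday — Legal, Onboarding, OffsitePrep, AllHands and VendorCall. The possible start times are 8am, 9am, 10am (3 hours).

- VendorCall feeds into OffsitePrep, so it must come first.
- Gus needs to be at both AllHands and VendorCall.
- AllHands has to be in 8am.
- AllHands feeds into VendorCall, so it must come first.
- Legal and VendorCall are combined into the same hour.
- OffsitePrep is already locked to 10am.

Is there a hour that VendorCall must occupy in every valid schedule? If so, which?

AllHands is fixed at 8am and must come before VendorCall, so VendorCall is at least 9am.
OffsitePrep is fixed at 10am and must come after VendorCall, so VendorCall is at most 9am.
So VendorCall must be 9am.

9am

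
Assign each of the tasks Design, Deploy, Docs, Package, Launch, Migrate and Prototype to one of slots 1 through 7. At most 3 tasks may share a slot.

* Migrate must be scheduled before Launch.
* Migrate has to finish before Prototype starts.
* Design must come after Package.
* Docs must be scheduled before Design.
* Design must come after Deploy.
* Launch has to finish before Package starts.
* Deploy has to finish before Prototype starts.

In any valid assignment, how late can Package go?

6

Precedence pushes Package to at least 3; downstream work caps Package at 6.
Package at 6 is achievable: Docs in 1, Deploy in 1, Design in 7, Package in 6, Prototype in 2, Migrate in 1, Launch in 2.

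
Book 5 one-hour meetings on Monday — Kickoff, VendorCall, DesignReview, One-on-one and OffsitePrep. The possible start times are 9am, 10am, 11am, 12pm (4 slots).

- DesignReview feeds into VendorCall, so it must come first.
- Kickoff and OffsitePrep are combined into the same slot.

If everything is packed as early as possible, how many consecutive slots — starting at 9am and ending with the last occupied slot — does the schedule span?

The precedence chain requires at least 2 distinct slots.
2 works (last occupied slot: 10am): for example Kickoff in 9am; OffsitePrep in 9am; One-on-one in 9am; VendorCall in 10am; DesignReview in 9am.

2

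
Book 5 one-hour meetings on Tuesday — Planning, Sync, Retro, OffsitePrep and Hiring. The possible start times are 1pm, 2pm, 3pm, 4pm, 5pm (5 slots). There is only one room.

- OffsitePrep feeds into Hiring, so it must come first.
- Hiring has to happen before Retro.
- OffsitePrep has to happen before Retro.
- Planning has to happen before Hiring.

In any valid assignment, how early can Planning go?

Downstream work caps Planning at 3pm.
Planning at 1pm is achievable: Planning in 1pm, Sync in 5pm, OffsitePrep in 2pm, Retro in 4pm, Hiring in 3pm.

1pm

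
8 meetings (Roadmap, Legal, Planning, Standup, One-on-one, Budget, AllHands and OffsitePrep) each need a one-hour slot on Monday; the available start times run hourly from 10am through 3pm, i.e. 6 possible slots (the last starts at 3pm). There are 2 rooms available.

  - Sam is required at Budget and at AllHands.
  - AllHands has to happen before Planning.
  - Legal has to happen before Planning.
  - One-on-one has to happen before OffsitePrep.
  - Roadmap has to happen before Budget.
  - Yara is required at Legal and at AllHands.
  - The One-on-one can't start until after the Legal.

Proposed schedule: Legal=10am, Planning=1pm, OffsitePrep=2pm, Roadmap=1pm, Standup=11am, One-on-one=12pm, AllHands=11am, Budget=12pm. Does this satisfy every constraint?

No — it violates: Roadmap has to happen before Budget

Roadmap has to happen before Budget — violated.
AllHands has to happen before Planning — holds.
There are 2 rooms available — holds.
Yara is required at Legal and at AllHands — holds.
The One-on-one can't start until after the Legal — holds.
Legal has to happen before Planning — holds.
Sam is required at Budget and at AllHands — holds.
One-on-one has to happen before OffsitePrep — holds.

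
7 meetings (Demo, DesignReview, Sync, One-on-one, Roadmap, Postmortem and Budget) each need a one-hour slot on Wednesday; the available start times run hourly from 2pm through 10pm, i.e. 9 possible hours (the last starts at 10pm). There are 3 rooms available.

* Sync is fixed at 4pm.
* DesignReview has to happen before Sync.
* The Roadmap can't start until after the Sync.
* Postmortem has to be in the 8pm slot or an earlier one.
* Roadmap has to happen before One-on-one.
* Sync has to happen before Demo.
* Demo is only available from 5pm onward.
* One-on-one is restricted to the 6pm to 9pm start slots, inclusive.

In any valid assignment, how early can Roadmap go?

Precedence pushes Roadmap to at least 5pm; downstream work caps Roadmap at 8pm.
Roadmap at 5pm is achievable: Roadmap -> 5pm, Sync -> 4pm, DesignReview -> 2pm, One-on-one -> 6pm, Budget -> 2pm, Postmortem -> 2pm, Demo -> 5pm.

5pm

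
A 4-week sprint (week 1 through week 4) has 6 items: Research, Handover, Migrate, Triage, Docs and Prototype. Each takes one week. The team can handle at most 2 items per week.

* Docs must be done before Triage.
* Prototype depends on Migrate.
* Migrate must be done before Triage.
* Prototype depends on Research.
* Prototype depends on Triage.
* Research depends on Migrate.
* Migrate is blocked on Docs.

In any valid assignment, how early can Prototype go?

week 4

Precedence pushes Prototype to at least week 4.
Prototype at week 4 is achievable: Handover -> week 1, Triage -> week 3, Migrate -> week 2, Research -> week 3, Prototype -> week 4, Docs -> week 1.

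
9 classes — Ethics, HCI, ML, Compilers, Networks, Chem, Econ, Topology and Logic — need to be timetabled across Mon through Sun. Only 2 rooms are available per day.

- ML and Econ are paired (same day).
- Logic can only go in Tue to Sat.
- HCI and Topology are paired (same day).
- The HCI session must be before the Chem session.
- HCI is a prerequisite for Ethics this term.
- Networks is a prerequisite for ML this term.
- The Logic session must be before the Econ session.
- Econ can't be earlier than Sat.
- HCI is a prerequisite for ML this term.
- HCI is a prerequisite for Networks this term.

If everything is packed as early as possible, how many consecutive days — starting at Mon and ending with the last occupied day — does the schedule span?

The precedence chain requires at least 3 distinct days.
With at most 2 per day and 9 classes, at least 5 days are needed.
Econ can't be placed before Sat — that is day 6 counting from Mon — so the schedule must run through at least 6 days.
6 works (last occupied day: Sat): for example Logic=Tue, Econ=Sat, Topology=Mon, ML=Sat, Compilers=Thu, Networks=Tue, HCI=Mon, Chem=Wed, Ethics=Wed.

6 days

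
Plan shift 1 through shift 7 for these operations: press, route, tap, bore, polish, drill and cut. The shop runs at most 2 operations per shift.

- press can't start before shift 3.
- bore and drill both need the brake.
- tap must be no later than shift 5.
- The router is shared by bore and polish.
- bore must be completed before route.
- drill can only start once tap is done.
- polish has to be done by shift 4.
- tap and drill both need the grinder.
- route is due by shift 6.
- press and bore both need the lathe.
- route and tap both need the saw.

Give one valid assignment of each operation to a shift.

cut in shift 2, route in shift 3, drill in shift 4, polish in shift 1, tap in shift 1, bore in shift 2, press in shift 3

Checking: bore(shift 2) before route(shift 3); tap(shift 1) before drill(shift 4); press(shift 3) != bore(shift 2); bore(shift 2) != drill(shift 4); tap(shift 1) != drill(shift 4); bore(shift 2) != polish(shift 1); route(shift 3) != tap(shift 1); route=shift 3 in [shift 1,shift 6]; press=shift 3 in [shift 3,shift 7]; polish=shift 1 in [shift 1,shift 4]; tap=shift 1 in [shift 1,shift 5]; max 2 per shift (cap 2).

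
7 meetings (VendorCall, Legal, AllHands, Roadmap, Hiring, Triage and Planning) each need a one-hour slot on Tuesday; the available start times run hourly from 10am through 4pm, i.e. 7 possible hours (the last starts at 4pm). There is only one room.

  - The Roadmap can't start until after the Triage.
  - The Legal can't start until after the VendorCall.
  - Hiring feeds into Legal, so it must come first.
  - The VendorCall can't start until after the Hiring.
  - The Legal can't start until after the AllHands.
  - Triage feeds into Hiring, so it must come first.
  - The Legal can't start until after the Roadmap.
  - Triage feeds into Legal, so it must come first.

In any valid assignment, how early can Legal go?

Precedence pushes Legal to at least 1pm.
Legal at 3pm is achievable: Planning -> 4pm; Roadmap -> 1pm; Legal -> 3pm; Hiring -> 11am; AllHands -> 2pm; VendorCall -> 12pm; Triage -> 10am.
Nothing earlier works — the capacity limit rule out every hour before 3pm.

3pm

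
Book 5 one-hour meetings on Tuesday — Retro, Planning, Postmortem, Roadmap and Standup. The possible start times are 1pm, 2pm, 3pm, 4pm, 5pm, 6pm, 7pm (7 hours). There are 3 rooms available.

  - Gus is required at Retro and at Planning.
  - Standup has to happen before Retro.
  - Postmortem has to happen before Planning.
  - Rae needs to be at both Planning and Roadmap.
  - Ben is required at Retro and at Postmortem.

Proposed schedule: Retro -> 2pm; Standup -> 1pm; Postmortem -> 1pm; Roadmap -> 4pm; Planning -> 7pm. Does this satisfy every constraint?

Standup has to happen before Retro — holds.
There are 3 rooms available — holds.
Ben is required at Retro and at Postmortem — holds.
Gus is required at Retro and at Planning — holds.
Postmortem has to happen before Planning — holds.
Rae needs to be at both Planning and Roadmap — holds.

Yes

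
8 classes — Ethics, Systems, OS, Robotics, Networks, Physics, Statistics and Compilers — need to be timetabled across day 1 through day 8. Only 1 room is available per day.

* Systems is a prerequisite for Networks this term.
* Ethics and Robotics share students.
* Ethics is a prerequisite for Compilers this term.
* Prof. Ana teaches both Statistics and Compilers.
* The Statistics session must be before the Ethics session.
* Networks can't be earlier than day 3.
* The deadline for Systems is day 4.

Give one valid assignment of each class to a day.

Networks -> day 3; Compilers -> day 5; Physics -> day 8; Ethics -> day 4; OS -> day 6; Statistics -> day 2; Robotics -> day 7; Systems -> day 1

Checking: Ethics(day 4) before Compilers(day 5); Systems(day 1) before Networks(day 3); Statistics(day 2) before Ethics(day 4); Ethics(day 4) != Robotics(day 7); Statistics(day 2) != Compilers(day 5); Systems=day 1 in [day 1,day 4]; Networks=day 3 in [day 3,day 8]; max 1 per day (cap 1).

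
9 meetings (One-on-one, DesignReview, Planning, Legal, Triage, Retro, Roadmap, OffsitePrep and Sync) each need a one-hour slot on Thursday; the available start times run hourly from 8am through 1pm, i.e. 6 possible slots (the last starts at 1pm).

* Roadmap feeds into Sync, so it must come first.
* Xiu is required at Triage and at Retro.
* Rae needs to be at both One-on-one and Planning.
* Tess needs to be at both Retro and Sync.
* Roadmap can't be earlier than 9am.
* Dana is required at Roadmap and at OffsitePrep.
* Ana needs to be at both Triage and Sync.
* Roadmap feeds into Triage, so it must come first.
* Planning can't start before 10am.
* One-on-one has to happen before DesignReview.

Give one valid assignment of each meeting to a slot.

OffsitePrep -> 8am; Sync -> 11am; Legal -> 8am; Roadmap -> 9am; DesignReview -> 9am; Triage -> 10am; Retro -> 8am; One-on-one -> 8am; Planning -> 10am

Checking: One-on-one(8am) before DesignReview(9am); Roadmap(9am) before Sync(11am); Roadmap(9am) before Triage(10am); One-on-one(8am) != Planning(10am); Roadmap(9am) != OffsitePrep(8am); Triage(10am) != Sync(11am); Triage(10am) != Retro(8am); Retro(8am) != Sync(11am); Roadmap=9am in [9am,1pm]; Planning=10am in [10am,1pm].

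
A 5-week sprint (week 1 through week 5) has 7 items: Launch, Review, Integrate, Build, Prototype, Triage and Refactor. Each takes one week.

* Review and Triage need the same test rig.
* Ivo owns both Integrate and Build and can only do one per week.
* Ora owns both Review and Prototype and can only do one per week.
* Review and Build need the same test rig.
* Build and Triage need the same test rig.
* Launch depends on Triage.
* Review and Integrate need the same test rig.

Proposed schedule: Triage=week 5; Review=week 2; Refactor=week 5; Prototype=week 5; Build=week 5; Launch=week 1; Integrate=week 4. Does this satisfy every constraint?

Review and Triage need the same test rig — holds.
Review and Integrate need the same test rig — holds.
Build and Triage need the same test rig — violated.
Review and Build need the same test rig — holds.
Launch depends on Triage — violated.
Ivo owns both Integrate and Build and can only do one per week — holds.
Ora owns both Review and Prototype and can only do one per week — holds.

Invalid. Launch depends on Triage.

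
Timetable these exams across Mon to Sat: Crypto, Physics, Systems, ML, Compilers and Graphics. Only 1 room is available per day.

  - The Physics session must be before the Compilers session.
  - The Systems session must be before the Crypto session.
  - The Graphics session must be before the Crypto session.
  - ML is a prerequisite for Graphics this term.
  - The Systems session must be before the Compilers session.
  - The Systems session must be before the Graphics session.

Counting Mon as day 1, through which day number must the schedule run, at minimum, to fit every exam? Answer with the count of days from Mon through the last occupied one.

The precedence chain requires at least 3 distinct days.
With at most 1 per day and 6 exams, at least 6 days are needed.
6 works (last occupied day: Sat): for example Crypto in Thu; Physics in Fri; ML in Tue; Systems in Mon; Compilers in Sat; Graphics in Wed.

6 days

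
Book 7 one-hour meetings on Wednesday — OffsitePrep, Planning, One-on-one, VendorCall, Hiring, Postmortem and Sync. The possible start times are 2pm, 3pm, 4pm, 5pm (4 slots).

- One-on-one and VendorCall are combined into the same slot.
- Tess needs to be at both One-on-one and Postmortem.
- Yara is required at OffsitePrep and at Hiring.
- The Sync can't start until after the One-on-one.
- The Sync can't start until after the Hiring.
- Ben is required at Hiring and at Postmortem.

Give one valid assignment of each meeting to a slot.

VendorCall -> 2pm; One-on-one -> 2pm; Sync -> 3pm; Postmortem -> 3pm; Planning -> 2pm; OffsitePrep -> 3pm; Hiring -> 2pm

Checking: One-on-one(2pm) before Sync(3pm); Hiring(2pm) before Sync(3pm); Hiring(2pm) != Postmortem(3pm); One-on-one(2pm) != Postmortem(3pm); OffsitePrep(3pm) != Hiring(2pm); One-on-one = VendorCall = 2pm.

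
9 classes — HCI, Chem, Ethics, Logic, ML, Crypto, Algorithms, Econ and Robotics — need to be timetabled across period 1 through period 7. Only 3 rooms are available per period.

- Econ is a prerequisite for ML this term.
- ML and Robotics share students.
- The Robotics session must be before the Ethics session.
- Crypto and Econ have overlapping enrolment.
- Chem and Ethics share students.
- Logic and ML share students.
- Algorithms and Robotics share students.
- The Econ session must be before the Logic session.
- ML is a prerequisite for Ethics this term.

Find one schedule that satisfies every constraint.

HCI in period 1, Chem in period 2, Crypto in period 2, Econ in period 1, Robotics in period 1, Algorithms in period 3, Ethics in period 3, Logic in period 3, ML in period 2

Checking: ML(period 2) before Ethics(period 3); Robotics(period 1) before Ethics(period 3); Econ(period 1) before Logic(period 3); Econ(period 1) before ML(period 2); ML(period 2) != Robotics(period 1); Algorithms(period 3) != Robotics(period 1); Logic(period 3) != ML(period 2); Chem(period 2) != Ethics(period 3); Crypto(period 2) != Econ(period 1); max 3 per period (cap 3).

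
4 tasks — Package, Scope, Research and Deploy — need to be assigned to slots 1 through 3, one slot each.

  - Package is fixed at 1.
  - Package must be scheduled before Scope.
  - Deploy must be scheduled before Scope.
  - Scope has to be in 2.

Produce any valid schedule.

Deploy=1; Research=1; Package=1; Scope=2

Checking: Package(1) before Scope(2); Deploy(1) before Scope(2); Scope=2 in [2,2]; Package=1 in [1,1].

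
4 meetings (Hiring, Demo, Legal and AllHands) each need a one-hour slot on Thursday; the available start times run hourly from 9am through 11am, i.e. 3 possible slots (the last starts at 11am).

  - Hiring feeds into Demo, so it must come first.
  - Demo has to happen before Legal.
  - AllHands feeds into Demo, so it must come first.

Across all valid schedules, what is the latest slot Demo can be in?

10am

Precedence pushes Demo to at least 10am; downstream work caps Demo at 10am.
Demo at 10am is achievable: Demo=10am; Hiring=9am; AllHands=9am; Legal=11am.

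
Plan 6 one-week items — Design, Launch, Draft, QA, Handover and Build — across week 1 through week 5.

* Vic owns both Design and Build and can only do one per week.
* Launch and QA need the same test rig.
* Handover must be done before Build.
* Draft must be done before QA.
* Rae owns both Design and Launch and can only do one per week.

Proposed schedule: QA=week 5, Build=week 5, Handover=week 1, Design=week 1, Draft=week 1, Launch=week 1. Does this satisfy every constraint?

Rae owns both Design and Launch and can only do one per week — violated.
Handover must be done before Build — holds.
Launch and QA need the same test rig — holds.
Draft must be done before QA — holds.
Vic owns both Design and Build and can only do one per week — holds.

No — it violates: Rae owns both Design and Launch and can only do one per week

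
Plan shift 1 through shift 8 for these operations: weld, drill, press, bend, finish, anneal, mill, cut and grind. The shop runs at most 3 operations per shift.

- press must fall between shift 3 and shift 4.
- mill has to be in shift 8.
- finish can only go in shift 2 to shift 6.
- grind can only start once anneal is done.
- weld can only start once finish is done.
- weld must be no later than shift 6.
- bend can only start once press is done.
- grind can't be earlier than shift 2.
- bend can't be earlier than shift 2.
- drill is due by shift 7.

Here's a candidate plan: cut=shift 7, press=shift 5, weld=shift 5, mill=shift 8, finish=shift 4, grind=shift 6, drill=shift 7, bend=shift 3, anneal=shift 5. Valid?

No. bend can only start once press is done is not satisfied.

drill is due by shift 7 — holds.
mill has to be in shift 8 — holds.
grind can only start once anneal is done — holds.
bend can't be earlier than shift 2 — holds.
weld can only start once finish is done — holds.
grind can't be earlier than shift 2 — holds.
finish can only go in shift 2 to shift 6 — holds.
weld must be no later than shift 6 — holds.
The shop runs at most 3 operations per shift — holds.
bend can only start once press is done — violated.
press must fall between shift 3 and shift 4 — violated.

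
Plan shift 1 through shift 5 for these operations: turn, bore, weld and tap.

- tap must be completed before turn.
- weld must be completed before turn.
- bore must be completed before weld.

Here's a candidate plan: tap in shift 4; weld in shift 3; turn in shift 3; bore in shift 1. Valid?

bore must be completed before weld — holds.
weld must be completed before turn — violated.
tap must be completed before turn — violated.

No. tap must be completed before turn is not satisfied.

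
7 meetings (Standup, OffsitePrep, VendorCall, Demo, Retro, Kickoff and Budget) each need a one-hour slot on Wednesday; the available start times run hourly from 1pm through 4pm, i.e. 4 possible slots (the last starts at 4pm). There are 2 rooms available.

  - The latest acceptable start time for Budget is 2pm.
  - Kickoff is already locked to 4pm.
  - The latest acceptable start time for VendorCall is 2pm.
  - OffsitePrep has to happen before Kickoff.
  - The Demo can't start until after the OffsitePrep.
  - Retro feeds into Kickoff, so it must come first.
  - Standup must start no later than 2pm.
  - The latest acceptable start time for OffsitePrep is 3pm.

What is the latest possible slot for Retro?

Downstream work caps Retro at 3pm.
Retro at 3pm is achievable: Demo in 3pm, Kickoff in 4pm, Standup in 1pm, OffsitePrep in 2pm, VendorCall in 1pm, Budget in 2pm, Retro in 3pm.

3pm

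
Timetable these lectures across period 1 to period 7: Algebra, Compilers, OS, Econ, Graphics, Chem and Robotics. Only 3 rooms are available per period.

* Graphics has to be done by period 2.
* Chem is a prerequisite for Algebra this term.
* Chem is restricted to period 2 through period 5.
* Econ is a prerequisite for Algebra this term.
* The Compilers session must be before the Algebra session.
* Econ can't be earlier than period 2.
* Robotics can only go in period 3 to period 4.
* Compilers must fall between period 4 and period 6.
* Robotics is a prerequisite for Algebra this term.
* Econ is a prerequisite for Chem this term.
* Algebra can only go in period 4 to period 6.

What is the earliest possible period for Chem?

Chem is available from period 2; precedence pushes Chem to at least period 3; Chem's own window allows nothing later than period 5.
Chem at period 3 is achievable: Chem -> period 3, Robotics -> period 3, Compilers -> period 4, Graphics -> period 1, Algebra -> period 5, Econ -> period 2, OS -> period 1.

period 3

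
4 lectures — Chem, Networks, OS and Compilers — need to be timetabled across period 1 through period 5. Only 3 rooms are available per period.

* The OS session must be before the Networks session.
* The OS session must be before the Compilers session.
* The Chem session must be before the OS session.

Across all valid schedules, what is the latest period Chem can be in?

Downstream work caps Chem at period 3.
Chem at period 3 is achievable: Compilers=period 5; OS=period 4; Chem=period 3; Networks=period 5.

period 3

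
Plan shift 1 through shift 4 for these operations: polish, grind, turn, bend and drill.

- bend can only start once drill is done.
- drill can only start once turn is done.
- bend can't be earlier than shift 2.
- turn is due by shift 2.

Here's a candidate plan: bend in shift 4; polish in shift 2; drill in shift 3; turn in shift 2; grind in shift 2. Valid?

Valid

bend can't be earlier than shift 2 — holds.
turn is due by shift 2 — holds.
drill can only start once turn is done — holds.
bend can only start once drill is done — holds.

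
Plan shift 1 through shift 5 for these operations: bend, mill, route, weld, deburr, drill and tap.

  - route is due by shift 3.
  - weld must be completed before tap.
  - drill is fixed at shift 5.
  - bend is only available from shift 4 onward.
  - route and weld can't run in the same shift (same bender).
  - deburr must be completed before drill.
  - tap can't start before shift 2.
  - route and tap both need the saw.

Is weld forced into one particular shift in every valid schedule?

No

weld can be shift 1 (e.g. mill -> shift 1, route -> shift 2, weld -> shift 1, deburr -> shift 1, drill -> shift 5, tap -> shift 3, bend -> shift 4) or shift 2 (e.g. bend -> shift 4; route -> shift 1; weld -> shift 2; deburr -> shift 1; tap -> shift 3; mill -> shift 1; drill -> shift 5).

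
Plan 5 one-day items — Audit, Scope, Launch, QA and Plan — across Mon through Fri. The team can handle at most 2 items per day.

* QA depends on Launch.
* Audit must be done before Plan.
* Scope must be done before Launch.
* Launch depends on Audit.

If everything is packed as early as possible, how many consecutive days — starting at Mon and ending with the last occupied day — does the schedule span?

The precedence chain requires at least 3 distinct days.
With at most 2 per day and 5 work items, at least 3 days are needed.
3 works (last occupied day: Wed): for example Plan -> Tue, Launch -> Tue, QA -> Wed, Scope -> Mon, Audit -> Mon.

3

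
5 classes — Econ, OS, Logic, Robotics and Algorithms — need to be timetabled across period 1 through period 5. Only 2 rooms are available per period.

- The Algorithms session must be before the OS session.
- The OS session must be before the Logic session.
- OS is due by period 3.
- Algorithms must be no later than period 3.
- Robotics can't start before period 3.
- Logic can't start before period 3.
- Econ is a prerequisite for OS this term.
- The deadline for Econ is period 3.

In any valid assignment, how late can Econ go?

Econ's own window allows nothing later than period 3; downstream work caps Econ at period 2.
Econ at period 2 is achievable: Logic -> period 4; Algorithms -> period 1; OS -> period 3; Robotics -> period 3; Econ -> period 2.

period 2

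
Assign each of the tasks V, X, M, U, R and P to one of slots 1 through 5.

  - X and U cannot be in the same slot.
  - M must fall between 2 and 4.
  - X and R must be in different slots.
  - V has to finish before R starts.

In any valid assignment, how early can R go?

2

Precedence pushes R to at least 2.
R at 2 is achievable: R -> 2; X -> 1; V -> 1; U -> 2; M -> 2; P -> 1.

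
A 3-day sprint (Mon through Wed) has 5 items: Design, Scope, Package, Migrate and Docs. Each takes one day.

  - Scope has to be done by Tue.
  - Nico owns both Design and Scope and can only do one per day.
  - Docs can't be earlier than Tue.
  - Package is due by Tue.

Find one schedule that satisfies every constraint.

Scope in Mon, Migrate in Mon, Package in Mon, Docs in Tue, Design in Tue

Checking: Design(Tue) != Scope(Mon); Docs=Tue in [Tue,Wed]; Scope=Mon in [Mon,Tue]; Package=Mon in [Mon,Tue].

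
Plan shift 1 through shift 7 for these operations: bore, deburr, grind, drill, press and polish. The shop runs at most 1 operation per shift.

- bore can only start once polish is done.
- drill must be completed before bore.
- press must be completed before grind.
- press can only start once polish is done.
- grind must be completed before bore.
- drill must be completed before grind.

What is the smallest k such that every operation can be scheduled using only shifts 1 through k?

The precedence chain requires at least 4 distinct shifts.
With at most 1 per shift and 6 operations, at least 6 shifts are needed.
6 works (last occupied shift: shift 6): for example polish in shift 2; press in shift 3; grind in shift 4; deburr in shift 6; bore in shift 5; drill in shift 1.

6 shifts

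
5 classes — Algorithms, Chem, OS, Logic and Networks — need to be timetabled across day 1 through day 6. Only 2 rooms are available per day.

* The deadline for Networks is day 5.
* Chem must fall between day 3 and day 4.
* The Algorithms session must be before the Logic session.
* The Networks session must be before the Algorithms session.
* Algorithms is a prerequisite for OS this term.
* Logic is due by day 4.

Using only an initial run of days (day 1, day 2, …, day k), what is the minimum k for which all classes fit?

4

The precedence chain requires at least 3 distinct days.
With at most 2 per day and 5 classes, at least 3 days are needed.
Could 3 days be enough, i.e. nothing placed later than day 3? No: Chem's window within 3 days is {day 3}; Logic's window within 3 days is {day 1, day 2, day 3}; Networks's window within 3 days is {day 1, day 2, day 3}; OS must come after Algorithms (at day 1 or later) → {day 2, day 3}; Algorithms must come before OS (at day 3 or earlier) → {day 1, day 2}; Algorithms must come after Networks (at day 1 or later) → {day 2}; Logic must come after Algorithms (at day 2 or later) → {day 3}; OS can't use day 3, already full with Chem and Logic (limit 2) → {day 2}; OS must come after Algorithms (at day 2 or later) → nothing is left.
So 3 days is not enough.
4 works (last occupied day: day 4): for example Logic in day 4, Chem in day 3, Algorithms in day 2, Networks in day 1, OS in day 3.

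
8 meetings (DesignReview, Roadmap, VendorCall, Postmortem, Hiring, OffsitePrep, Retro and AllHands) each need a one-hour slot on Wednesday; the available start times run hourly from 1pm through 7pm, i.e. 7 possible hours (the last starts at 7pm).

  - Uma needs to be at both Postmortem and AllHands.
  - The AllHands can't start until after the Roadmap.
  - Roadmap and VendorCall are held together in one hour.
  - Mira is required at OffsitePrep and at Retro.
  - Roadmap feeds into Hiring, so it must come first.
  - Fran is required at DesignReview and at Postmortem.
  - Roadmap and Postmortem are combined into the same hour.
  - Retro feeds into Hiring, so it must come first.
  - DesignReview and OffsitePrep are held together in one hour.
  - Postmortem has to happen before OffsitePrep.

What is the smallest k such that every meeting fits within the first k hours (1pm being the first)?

The precedence chain requires at least 2 distinct hours.
2 works (last occupied hour: 2pm): for example Hiring in 2pm, OffsitePrep in 2pm, VendorCall in 1pm, AllHands in 2pm, Retro in 1pm, Postmortem in 1pm, Roadmap in 1pm, DesignReview in 2pm.

2 hours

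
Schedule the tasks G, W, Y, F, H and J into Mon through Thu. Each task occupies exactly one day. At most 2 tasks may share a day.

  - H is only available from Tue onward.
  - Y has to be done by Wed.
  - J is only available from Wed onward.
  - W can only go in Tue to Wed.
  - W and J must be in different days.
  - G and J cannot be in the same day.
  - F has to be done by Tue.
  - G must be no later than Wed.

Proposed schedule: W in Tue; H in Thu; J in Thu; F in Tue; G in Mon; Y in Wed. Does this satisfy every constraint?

Yes, all constraints hold

W can only go in Tue to Wed — holds.
H is only available from Tue onward — holds.
At most 2 tasks may share a day — holds.
Y has to be done by Wed — holds.
G must be no later than Wed — holds.
G and J cannot be in the same day — holds.
W and J must be in different days — holds.
J is only available from Wed onward — holds.
F has to be done by Tue — holds.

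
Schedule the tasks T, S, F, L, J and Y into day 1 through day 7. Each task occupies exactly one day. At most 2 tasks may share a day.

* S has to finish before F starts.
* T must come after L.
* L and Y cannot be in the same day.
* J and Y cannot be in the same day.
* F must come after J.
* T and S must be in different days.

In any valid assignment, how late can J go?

Downstream work caps J at day 6.
J at day 6 is achievable: J in day 6; L in day 1; S in day 1; F in day 7; Y in day 2; T in day 2.

day 6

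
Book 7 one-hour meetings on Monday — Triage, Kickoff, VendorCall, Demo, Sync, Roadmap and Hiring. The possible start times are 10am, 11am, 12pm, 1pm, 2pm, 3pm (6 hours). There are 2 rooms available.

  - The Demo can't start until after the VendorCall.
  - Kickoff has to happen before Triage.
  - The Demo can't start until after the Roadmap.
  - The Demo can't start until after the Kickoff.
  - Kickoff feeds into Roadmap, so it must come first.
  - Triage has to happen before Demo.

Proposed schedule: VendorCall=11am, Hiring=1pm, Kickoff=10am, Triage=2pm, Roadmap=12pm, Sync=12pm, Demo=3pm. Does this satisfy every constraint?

The Demo can't start until after the VendorCall — holds.
Kickoff has to happen before Triage — holds.
The Demo can't start until after the Kickoff — holds.
There are 2 rooms available — holds.
Triage has to happen before Demo — holds.
Kickoff feeds into Roadmap, so it must come first — holds.
The Demo can't start until after the Roadmap — holds.

Yes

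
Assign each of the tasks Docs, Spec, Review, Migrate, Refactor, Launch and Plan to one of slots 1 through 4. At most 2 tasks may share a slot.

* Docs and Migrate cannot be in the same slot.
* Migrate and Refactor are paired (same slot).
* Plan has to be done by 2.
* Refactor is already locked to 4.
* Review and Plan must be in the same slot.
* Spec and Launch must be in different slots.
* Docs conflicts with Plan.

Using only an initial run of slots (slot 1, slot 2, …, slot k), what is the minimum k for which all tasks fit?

With at most 2 per slot and 7 tasks, at least 4 slots are needed.
Refactor can't be placed before 4, so the schedule must run through at least slot 4.
4 works (last occupied slot: 4): for example Spec in 2, Launch in 3, Plan in 1, Docs in 2, Migrate in 4, Refactor in 4, Review in 1.

4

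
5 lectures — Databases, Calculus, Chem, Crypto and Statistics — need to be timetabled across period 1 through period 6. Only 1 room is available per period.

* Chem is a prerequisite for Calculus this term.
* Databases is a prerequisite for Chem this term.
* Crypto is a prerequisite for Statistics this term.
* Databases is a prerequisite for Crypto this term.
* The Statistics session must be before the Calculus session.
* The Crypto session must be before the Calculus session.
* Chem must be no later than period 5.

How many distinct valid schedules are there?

18

Splitting on Databases: it can be period 1 (15), period 2 (3). Listing each branch's schedules as (Calculus, Chem, Crypto, Statistics) by period number:
Databases=period 1: (5,2,3,4) (5,3,2,4) (5,4,2,3) (6,2,3,4) (6,2,3,5) (6,2,4,5) (6,3,2,4) (6,3,2,5) (6,3,4,5) (6,4,2,3) (6,4,2,5) (6,4,3,5) (6,5,2,3) (6,5,2,4) (6,5,3,4) — 15.
Databases=period 2: (6,3,4,5) (6,4,3,5) (6,5,3,4) — 3.
Summing: 15 + 3 = 18.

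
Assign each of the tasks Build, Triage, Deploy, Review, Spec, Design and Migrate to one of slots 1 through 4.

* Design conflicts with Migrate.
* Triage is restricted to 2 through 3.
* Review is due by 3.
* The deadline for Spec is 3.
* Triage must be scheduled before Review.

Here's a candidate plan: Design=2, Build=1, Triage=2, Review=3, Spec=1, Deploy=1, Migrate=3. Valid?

Triage is restricted to 2 through 3 — holds.
Triage must be scheduled before Review — holds.
The deadline for Spec is 3 — holds.
Review is due by 3 — holds.
Design conflicts with Migrate — holds.

Yes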